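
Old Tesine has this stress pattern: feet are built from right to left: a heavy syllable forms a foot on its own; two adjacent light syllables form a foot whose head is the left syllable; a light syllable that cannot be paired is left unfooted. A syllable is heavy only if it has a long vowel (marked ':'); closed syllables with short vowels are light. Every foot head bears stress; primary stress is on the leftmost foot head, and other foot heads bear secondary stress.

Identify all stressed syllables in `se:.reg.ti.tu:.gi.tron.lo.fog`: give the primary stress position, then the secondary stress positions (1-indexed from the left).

Weights: 1 se: H, 2 reg L, 3 ti L, 4 tu: H, 5 gi L, 6 tron L, 7 lo L, 8 fog L.
Parse right to left (heavy = foot alone; LL = one foot; stranded L unfooted): (ˈse:) (ˈreg.ti) (ˈtu:) (ˈgi.tron) (ˈlo.fog).
Foot heads: 1, 2, 4, 5, 7.
Primary stress on the leftmost head = syllable 1.
Secondary stress on 2, 4, 5, 7: ˈse:.ˌreg.ti.ˌtu:.ˌgi.tron.ˌlo.fog.

primary 1, secondary 2, 4, 5, 7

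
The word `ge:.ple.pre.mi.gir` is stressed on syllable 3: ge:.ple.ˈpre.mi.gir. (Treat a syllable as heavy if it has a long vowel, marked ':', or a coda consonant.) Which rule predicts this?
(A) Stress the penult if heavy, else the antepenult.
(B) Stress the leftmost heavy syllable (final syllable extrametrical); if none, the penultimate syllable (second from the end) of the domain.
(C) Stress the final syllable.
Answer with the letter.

Rule A → syllable 3 ✓.
Rule B → syllable 1 (observed: 3).
Rule C → syllable 5 (observed: 3).

A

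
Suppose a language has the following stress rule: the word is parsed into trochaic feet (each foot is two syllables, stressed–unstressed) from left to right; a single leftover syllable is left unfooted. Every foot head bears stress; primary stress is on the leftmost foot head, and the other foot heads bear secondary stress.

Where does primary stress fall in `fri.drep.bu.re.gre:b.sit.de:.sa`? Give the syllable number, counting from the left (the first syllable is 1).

1

Parse left to right into trochaic (ˈσσ) feet: (ˈfri.drep) (ˈbu.re) (ˈgre:b.sit) (ˈde:.sa).
Foot heads (stressed positions): 1, 3, 5, 7.
End Rule Leftmost: primary stress on the leftmost head = syllable 1.
Primary stress: syllable 1 → ˈfri.drep.bu.re.gre:b.sit.de:.sa.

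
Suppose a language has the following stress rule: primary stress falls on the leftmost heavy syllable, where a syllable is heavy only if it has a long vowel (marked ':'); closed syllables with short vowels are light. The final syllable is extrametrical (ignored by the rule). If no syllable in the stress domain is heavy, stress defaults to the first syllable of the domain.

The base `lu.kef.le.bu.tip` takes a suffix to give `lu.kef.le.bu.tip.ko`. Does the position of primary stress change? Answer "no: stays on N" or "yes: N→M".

no: stays on 1

Base `lu.kef.le.bu.tip` (5 syllables):
  The final syllable (5, tip) is extrametrical; the stress domain is syllables 1–4.
  Weights: 1 lu L, 2 kef L, 3 le L, 4 bu L.
  No heavy syllable in the domain; default to the first syllable of the domain = syllable 1.
  → primary stress on syllable 1.
Suffixed `lu.kef.le.bu.tip.ko` (6 syllables):
  The final syllable (6, ko) is extrametrical; the stress domain is syllables 1–5.
  Weights: 1 lu L, 2 kef L, 3 le L, 4 bu L, 5 tip L.
  No heavy syllable in the domain; default to the first syllable of the domain = syllable 1.
  → primary stress on syllable 1.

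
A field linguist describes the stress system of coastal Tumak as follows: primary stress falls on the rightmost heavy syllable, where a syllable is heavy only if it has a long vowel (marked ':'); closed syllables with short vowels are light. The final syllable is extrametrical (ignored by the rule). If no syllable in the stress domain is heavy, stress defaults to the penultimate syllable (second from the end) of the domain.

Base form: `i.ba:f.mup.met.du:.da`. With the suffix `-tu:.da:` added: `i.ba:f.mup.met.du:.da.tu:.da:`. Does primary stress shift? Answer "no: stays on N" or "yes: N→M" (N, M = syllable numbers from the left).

yes: 5→7

Base `i.ba:f.mup.met.du:.da` (6 syllables):
  The final syllable (6, da) is extrametrical; the stress domain is syllables 1–5.
  Weights: 1 i L, 2 ba:f H, 3 mup L, 4 met L, 5 du: H.
  Heavy syllables in the domain: 2, 5. The rightmost is syllable 5 (du:).
  → primary stress on syllable 5.
Suffixed `i.ba:f.mup.met.du:.da.tu:.da:` (8 syllables):
  The final syllable (8, da:) is extrametrical; the stress domain is syllables 1–7.
  Weights: 1 i L, 2 ba:f H, 3 mup L, 4 met L, 5 du: H, 6 da L, 7 tu: H.
  Heavy syllables in the domain: 2, 5, 7. The rightmost is syllable 7 (tu:).
  → primary stress on syllable 7.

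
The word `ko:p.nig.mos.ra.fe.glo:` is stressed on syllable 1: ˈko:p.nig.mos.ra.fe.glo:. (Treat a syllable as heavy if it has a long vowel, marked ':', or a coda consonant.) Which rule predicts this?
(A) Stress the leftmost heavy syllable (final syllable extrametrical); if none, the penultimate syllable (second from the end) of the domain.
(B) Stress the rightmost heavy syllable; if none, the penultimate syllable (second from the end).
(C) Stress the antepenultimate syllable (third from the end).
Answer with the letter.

A

Rule A → syllable 1 ✓.
Rule B → syllable 6 (observed: 1).
Rule C → syllable 4 (observed: 1).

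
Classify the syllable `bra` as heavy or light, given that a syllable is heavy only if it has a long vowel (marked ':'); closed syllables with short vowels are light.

light

`bra`: short vowel, open (no coda). Short vowel → light.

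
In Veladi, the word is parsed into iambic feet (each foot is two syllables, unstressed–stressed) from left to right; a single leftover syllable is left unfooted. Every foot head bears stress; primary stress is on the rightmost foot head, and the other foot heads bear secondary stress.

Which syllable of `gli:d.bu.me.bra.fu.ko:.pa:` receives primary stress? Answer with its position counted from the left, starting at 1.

Parse left to right into iambic (σˈσ) feet: (gli:d.ˈbu) (me.ˈbra) (fu.ˈko:) pa:. Syllable 7 is left unfooted.
Foot heads (stressed positions): 2, 4, 6.
End Rule Rightmost: primary stress on the rightmost head = syllable 6.
Primary stress: syllable 6 → gli:d.bu.me.bra.fu.ˈko:.pa:.

6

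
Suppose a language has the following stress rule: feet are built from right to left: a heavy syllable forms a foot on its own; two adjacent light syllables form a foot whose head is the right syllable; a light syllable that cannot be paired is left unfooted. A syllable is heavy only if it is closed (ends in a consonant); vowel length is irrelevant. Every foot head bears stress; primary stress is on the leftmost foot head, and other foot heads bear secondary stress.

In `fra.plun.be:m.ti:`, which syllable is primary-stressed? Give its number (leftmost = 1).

Weights: 1 fra L, 2 plun H, 3 be:m H, 4 ti: L.
Parse right to left (heavy = foot alone; LL = one foot; stranded L unfooted): fra (ˈplun) (ˈbe:m) ti:.
Foot heads: 2, 3.
Primary stress on the leftmost head = syllable 2.
Primary stress: syllable 2 → fra.ˈplun.be:m.ti:.

2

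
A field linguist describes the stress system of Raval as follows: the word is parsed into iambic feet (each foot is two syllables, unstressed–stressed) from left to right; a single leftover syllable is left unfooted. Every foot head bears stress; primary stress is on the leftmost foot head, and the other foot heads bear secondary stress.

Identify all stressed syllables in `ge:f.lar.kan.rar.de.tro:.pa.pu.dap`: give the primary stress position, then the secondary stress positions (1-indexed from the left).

primary 2, secondary 4, 6, 8

Parse left to right into iambic (σˈσ) feet: (ge:f.ˈlar) (kan.ˈrar) (de.ˈtro:) (pa.ˈpu) dap. Syllable 9 is left unfooted.
Foot heads (stressed positions): 2, 4, 6, 8.
End Rule Leftmost: primary stress on the leftmost head = syllable 2.
Secondary stress on 4, 6, 8: ge:f.ˈlar.kan.ˌrar.de.ˌtro:.pa.ˌpu.dap.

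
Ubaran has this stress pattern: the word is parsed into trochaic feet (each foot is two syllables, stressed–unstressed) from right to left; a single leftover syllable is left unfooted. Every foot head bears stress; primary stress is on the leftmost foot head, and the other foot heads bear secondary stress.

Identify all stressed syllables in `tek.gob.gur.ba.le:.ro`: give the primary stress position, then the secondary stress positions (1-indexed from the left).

Parse right to left into trochaic (ˈσσ) feet: (ˈtek.gob) (ˈgur.ba) (ˈle:.ro).
Foot heads (stressed positions): 1, 3, 5.
End Rule Leftmost: primary stress on the leftmost head = syllable 1.
Secondary stress on 3, 5: ˈtek.gob.ˌgur.ba.ˌle:.ro.

primary 1, secondary 3, 5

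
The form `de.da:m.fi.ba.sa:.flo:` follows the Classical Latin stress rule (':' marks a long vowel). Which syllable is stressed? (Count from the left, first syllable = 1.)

Classical Latin: stress the penult if heavy (long vowel or closed), else the antepenult.
Weights: 4 ba L, 5 sa: H, 6 flo: H.
The penult (syllable 5, sa:) is heavy, so it takes stress.
Stress on syllable 5: de.da:m.fi.ba.ˈsa:.flo:.

5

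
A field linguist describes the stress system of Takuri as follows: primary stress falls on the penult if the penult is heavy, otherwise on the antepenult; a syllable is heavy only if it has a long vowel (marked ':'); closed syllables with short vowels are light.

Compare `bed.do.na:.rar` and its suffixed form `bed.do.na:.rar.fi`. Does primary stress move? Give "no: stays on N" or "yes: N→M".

Base `bed.do.na:.rar` (4 syllables):
  Weights: 2 do L, 3 na: H, 4 rar L.
  The penult (syllable 3, na:) is heavy, so it takes stress.
  → primary stress on syllable 3.
Suffixed `bed.do.na:.rar.fi` (5 syllables):
  Weights: 3 na: H, 4 rar L, 5 fi L.
  The penult (syllable 4, rar) is light, so stress falls on the antepenult (syllable 3, na:).
  → primary stress on syllable 3.

no: stays on 3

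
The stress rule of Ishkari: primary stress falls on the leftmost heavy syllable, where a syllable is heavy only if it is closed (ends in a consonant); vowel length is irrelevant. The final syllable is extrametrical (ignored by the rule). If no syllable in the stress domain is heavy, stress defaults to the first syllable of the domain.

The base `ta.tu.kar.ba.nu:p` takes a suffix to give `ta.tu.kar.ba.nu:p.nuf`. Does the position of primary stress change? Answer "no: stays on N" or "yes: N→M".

no: stays on 3

Base `ta.tu.kar.ba.nu:p` (5 syllables):
  The final syllable (5, nu:p) is extrametrical; the stress domain is syllables 1–4.
  Weights: 1 ta L, 2 tu L, 3 kar H, 4 ba L.
  Heavy syllables in the domain: 3. The leftmost is syllable 3 (kar).
  → primary stress on syllable 3.
Suffixed `ta.tu.kar.ba.nu:p.nuf` (6 syllables):
  The final syllable (6, nuf) is extrametrical; the stress domain is syllables 1–5.
  Weights: 1 ta L, 2 tu L, 3 kar H, 4 ba L, 5 nu:p H.
  Heavy syllables in the domain: 3, 5. The leftmost is syllable 3 (kar).
  → primary stress on syllable 3.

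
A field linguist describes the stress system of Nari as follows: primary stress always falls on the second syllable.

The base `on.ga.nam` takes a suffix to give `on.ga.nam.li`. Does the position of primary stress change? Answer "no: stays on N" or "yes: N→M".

Base `on.ga.nam` (3 syllables):
  The word has 3 syllables; the second syllable is syllable 2 (ga).
  → primary stress on syllable 2.
Suffixed `on.ga.nam.li` (4 syllables):
  The word has 4 syllables; the second syllable is syllable 2 (ga).
  → primary stress on syllable 2.

no: stays on 2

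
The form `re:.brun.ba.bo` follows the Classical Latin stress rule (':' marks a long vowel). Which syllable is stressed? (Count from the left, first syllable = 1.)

2

Classical Latin: stress the penult if heavy (long vowel or closed), else the antepenult.
Weights: 2 brun H, 3 ba L, 4 bo L.
The penult (syllable 3, ba) is light, so stress falls on the antepenult (syllable 2, brun).
Stress on syllable 2: re:.ˈbrun.ba.bo.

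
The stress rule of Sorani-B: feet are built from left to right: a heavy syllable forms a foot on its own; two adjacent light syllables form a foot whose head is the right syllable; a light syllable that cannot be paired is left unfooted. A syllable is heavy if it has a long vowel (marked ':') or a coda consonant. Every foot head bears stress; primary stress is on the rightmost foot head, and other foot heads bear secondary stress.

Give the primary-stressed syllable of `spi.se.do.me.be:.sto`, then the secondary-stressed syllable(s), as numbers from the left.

Weights: 1 spi L, 2 se L, 3 do L, 4 me L, 5 be: H, 6 sto L.
Parse left to right (heavy = foot alone; LL = one foot; stranded L unfooted): (spi.ˈse) (do.ˈme) (ˈbe:) sto.
Foot heads: 2, 4, 5.
Primary stress on the rightmost head = syllable 5.
Secondary stress on 2, 4: spi.ˌse.do.ˌme.ˈbe:.sto.

primary 5, secondary 2, 4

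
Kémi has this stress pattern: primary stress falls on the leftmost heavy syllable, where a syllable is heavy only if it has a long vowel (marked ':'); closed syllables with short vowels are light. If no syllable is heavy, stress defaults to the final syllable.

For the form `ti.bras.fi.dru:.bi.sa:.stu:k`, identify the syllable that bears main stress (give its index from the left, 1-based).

Weights: 1 ti L, 2 bras L, 3 fi L, 4 dru: H, 5 bi L, 6 sa: H, 7 stu:k H.
Heavy syllables in the domain: 4, 6, 7. The leftmost is syllable 4 (dru:).
Primary stress: syllable 4 → ti.bras.fi.ˈdru:.bi.sa:.stu:k.

4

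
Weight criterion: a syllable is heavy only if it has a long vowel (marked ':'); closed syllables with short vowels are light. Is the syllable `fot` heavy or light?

light

`fot`: short vowel, closed (coda /t/). Short vowel → light.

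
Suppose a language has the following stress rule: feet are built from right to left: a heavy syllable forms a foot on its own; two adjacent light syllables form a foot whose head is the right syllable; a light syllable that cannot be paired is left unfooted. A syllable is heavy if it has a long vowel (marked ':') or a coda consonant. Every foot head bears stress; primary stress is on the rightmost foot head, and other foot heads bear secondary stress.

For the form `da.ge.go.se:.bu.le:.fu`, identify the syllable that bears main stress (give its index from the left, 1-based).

Weights: 1 da L, 2 ge L, 3 go L, 4 se: H, 5 bu L, 6 le: H, 7 fu L.
Parse right to left (heavy = foot alone; LL = one foot; stranded L unfooted): da (ge.ˈgo) (ˈse:) bu (ˈle:) fu.
Foot heads: 3, 4, 6.
Primary stress on the rightmost head = syllable 6.
Primary stress: syllable 6 → da.ge.go.se:.bu.ˈle:.fu.

6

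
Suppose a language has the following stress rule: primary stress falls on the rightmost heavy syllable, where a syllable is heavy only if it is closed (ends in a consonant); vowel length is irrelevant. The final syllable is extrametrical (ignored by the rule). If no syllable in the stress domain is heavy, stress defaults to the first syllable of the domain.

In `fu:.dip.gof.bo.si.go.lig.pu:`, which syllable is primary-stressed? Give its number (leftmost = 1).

7

The final syllable (8, pu:) is extrametrical; the stress domain is syllables 1–7.
Weights: 1 fu: L, 2 dip H, 3 gof H, 4 bo L, 5 si L, 6 go L, 7 lig H.
Heavy syllables in the domain: 2, 3, 7. The rightmost is syllable 7 (lig).
Primary stress: syllable 7 → fu:.dip.gof.bo.si.go.ˈlig.pu:.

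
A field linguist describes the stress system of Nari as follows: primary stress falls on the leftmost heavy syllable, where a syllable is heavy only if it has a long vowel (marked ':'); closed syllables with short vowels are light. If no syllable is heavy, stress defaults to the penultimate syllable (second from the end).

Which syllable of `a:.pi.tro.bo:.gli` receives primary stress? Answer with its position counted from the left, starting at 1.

Weights: 1 a: H, 2 pi L, 3 tro L, 4 bo: H, 5 gli L.
Heavy syllables in the domain: 1, 4. The leftmost is syllable 1 (a:).
Primary stress: syllable 1 → ˈa:.pi.tro.bo:.gli.

1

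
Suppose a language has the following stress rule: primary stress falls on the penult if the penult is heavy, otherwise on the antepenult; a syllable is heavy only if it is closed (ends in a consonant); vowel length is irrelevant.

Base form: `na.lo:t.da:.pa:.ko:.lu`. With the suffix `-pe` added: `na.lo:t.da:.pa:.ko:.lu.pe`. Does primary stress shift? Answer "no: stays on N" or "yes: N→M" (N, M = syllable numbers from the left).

yes: 4→5

Base `na.lo:t.da:.pa:.ko:.lu` (6 syllables):
  Weights: 4 pa: L, 5 ko: L, 6 lu L.
  The penult (syllable 5, ko:) is light, so stress falls on the antepenult (syllable 4, pa:).
  → primary stress on syllable 4.
Suffixed `na.lo:t.da:.pa:.ko:.lu.pe` (7 syllables):
  Weights: 5 ko: L, 6 lu L, 7 pe L.
  The penult (syllable 6, lu) is light, so stress falls on the antepenult (syllable 5, ko:).
  → primary stress on syllable 5.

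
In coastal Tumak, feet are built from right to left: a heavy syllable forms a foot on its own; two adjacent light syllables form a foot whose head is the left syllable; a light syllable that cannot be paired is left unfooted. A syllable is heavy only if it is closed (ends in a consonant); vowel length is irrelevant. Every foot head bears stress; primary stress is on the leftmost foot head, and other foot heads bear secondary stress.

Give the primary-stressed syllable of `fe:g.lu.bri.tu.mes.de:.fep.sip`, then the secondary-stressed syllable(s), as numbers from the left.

primary 1, secondary 3, 5, 7, 8

Weights: 1 fe:g H, 2 lu L, 3 bri L, 4 tu L, 5 mes H, 6 de: L, 7 fep H, 8 sip H.
Parse right to left (heavy = foot alone; LL = one foot; stranded L unfooted): (ˈfe:g) lu (ˈbri.tu) (ˈmes) de: (ˈfep) (ˈsip).
Foot heads: 1, 3, 5, 7, 8.
Primary stress on the leftmost head = syllable 1.
Secondary stress on 3, 5, 7, 8: ˈfe:g.lu.ˌbri.tu.ˌmes.de:.ˌfep.ˌsip.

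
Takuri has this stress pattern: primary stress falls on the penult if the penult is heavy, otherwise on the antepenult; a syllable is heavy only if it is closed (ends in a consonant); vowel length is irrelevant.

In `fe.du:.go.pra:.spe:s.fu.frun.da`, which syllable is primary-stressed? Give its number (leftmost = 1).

7

Weights: 6 fu L, 7 frun H, 8 da L.
The penult (syllable 7, frun) is heavy, so it takes stress.
Primary stress: syllable 7 → fe.du:.go.pra:.spe:s.fu.ˈfrun.da.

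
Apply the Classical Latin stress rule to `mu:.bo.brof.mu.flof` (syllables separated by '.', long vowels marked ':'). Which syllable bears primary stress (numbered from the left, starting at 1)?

3

Classical Latin: stress the penult if heavy (long vowel or closed), else the antepenult.
Weights: 3 brof H, 4 mu L, 5 flof H.
The penult (syllable 4, mu) is light, so stress falls on the antepenult (syllable 3, brof).
Stress on syllable 3: mu:.bo.ˈbrof.mu.flof.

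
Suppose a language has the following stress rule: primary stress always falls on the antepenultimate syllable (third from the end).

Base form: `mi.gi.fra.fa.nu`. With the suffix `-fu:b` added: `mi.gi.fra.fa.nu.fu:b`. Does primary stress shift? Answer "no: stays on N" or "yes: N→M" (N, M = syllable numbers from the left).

yes: 3→4

Base `mi.gi.fra.fa.nu` (5 syllables):
  The word has 5 syllables; the antepenultimate syllable (third from the end) is syllable 3 (fra).
  → primary stress on syllable 3.
Suffixed `mi.gi.fra.fa.nu.fu:b` (6 syllables):
  The word has 6 syllables; the antepenultimate syllable (third from the end) is syllable 4 (fa).
  → primary stress on syllable 4.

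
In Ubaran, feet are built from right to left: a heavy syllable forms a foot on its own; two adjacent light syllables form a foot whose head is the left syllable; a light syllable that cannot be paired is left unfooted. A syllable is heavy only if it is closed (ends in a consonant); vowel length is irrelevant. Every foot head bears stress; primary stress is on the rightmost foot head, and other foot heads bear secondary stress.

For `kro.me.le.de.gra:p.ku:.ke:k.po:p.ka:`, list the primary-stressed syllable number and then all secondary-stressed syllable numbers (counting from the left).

primary 8, secondary 1, 3, 5, 7

Weights: 1 kro L, 2 me L, 3 le L, 4 de L, 5 gra:p H, 6 ku: L, 7 ke:k H, 8 po:p H, 9 ka: L.
Parse right to left (heavy = foot alone; LL = one foot; stranded L unfooted): (ˈkro.me) (ˈle.de) (ˈgra:p) ku: (ˈke:k) (ˈpo:p) ka:.
Foot heads: 1, 3, 5, 7, 8.
Primary stress on the rightmost head = syllable 8.
Secondary stress on 1, 3, 5, 7: ˌkro.me.ˌle.de.ˌgra:p.ku:.ˌke:k.ˈpo:p.ka:.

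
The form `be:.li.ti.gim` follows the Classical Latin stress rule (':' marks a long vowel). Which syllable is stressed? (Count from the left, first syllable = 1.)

2

Classical Latin: stress the penult if heavy (long vowel or closed), else the antepenult.
Weights: 2 li L, 3 ti L, 4 gim H.
The penult (syllable 3, ti) is light, so stress falls on the antepenult (syllable 2, li).
Stress on syllable 2: be:.ˈli.ti.gim.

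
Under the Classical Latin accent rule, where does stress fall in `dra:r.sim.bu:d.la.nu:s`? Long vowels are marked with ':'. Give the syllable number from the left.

Classical Latin: stress the penult if heavy (long vowel or closed), else the antepenult.
Weights: 3 bu:d H, 4 la L, 5 nu:s H.
The penult (syllable 4, la) is light, so stress falls on the antepenult (syllable 3, bu:d).
Stress on syllable 3: dra:r.sim.ˈbu:d.la.nu:s.

3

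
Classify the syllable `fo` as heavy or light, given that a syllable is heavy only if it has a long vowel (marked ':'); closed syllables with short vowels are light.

`fo`: short vowel, open (no coda). Short vowel → light.

light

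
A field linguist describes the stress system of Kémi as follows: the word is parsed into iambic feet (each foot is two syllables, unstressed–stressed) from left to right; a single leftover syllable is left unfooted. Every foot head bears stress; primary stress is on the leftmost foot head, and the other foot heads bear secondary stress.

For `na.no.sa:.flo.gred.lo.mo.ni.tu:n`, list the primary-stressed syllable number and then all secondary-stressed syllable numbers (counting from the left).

primary 2, secondary 4, 6, 8

Parse left to right into iambic (σˈσ) feet: (na.ˈno) (sa:.ˈflo) (gred.ˈlo) (mo.ˈni) tu:n. Syllable 9 is left unfooted.
Foot heads (stressed positions): 2, 4, 6, 8.
End Rule Leftmost: primary stress on the leftmost head = syllable 2.
Secondary stress on 4, 6, 8: na.ˈno.sa:.ˌflo.gred.ˌlo.mo.ˌni.tu:n.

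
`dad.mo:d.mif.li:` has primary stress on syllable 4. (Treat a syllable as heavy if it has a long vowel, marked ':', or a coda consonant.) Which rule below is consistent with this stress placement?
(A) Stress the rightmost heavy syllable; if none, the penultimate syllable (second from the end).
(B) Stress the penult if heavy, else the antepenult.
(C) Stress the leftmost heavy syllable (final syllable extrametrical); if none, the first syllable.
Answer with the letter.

Rule A → syllable 4 ✓.
Rule B → syllable 3 (observed: 4).
Rule C → syllable 1 (observed: 4).

A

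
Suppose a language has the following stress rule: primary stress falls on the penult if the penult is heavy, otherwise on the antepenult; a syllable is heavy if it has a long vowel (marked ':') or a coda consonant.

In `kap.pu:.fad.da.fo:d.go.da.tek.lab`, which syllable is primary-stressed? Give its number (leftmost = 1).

Weights: 7 da L, 8 tek H, 9 lab H.
The penult (syllable 8, tek) is heavy, so it takes stress.
Primary stress: syllable 8 → kap.pu:.fad.da.fo:d.go.da.ˈtek.lab.

8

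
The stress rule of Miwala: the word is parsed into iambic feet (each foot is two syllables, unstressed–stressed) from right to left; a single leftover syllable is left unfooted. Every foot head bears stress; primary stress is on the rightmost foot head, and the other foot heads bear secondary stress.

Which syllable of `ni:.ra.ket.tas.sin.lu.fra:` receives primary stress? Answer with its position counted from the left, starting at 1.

Parse right to left into iambic (σˈσ) feet: ni: (ra.ˈket) (tas.ˈsin) (lu.ˈfra:). Syllable 1 is left unfooted.
Foot heads (stressed positions): 3, 5, 7.
End Rule Rightmost: primary stress on the rightmost head = syllable 7.
Primary stress: syllable 7 → ni:.ra.ket.tas.sin.lu.ˈfra:.

7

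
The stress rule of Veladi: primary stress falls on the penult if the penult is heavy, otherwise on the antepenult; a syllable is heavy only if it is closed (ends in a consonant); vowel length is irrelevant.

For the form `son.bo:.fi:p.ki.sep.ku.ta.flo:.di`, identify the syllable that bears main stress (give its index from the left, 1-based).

7

Weights: 7 ta L, 8 flo: L, 9 di L.
The penult (syllable 8, flo:) is light, so stress falls on the antepenult (syllable 7, ta).
Primary stress: syllable 7 → son.bo:.fi:p.ki.sep.ku.ˈta.flo:.di.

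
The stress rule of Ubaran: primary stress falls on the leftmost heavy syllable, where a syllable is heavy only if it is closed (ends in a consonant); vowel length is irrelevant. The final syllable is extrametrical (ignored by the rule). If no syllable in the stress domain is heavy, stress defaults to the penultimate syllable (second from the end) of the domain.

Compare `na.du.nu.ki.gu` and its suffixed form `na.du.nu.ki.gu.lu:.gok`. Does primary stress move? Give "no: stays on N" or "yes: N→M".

Base `na.du.nu.ki.gu` (5 syllables):
  The final syllable (5, gu) is extrametrical; the stress domain is syllables 1–4.
  Weights: 1 na L, 2 du L, 3 nu L, 4 ki L.
  No heavy syllable in the domain; default to the penultimate syllable (second from the end) of the domain = syllable 3.
  → primary stress on syllable 3.
Suffixed `na.du.nu.ki.gu.lu:.gok` (7 syllables):
  The final syllable (7, gok) is extrametrical; the stress domain is syllables 1–6.
  Weights: 1 na L, 2 du L, 3 nu L, 4 ki L, 5 gu L, 6 lu: L.
  No heavy syllable in the domain; default to the penultimate syllable (second from the end) of the domain = syllable 5.
  → primary stress on syllable 5.

yes: 3→5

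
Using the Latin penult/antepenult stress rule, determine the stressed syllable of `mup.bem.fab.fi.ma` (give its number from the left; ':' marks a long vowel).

3

Classical Latin: stress the penult if heavy (long vowel or closed), else the antepenult.
Weights: 3 fab H, 4 fi L, 5 ma L.
The penult (syllable 4, fi) is light, so stress falls on the antepenult (syllable 3, fab).
Stress on syllable 3: mup.bem.ˈfab.fi.ma.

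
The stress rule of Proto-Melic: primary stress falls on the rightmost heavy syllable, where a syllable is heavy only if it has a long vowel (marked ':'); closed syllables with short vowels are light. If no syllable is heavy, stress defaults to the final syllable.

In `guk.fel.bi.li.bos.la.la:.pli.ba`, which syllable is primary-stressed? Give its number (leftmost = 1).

7

Weights: 1 guk L, 2 fel L, 3 bi L, 4 li L, 5 bos L, 6 la L, 7 la: H, 8 pli L, 9 ba L.
Heavy syllables in the domain: 7. The rightmost is syllable 7 (la:).
Primary stress: syllable 7 → guk.fel.bi.li.bos.la.ˈla:.pli.ba.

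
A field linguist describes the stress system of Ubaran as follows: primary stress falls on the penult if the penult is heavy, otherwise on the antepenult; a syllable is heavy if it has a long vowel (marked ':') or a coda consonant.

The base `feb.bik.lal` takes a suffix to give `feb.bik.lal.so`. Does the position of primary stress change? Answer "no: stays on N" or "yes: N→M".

Base `feb.bik.lal` (3 syllables):
  Weights: 1 feb H, 2 bik H, 3 lal H.
  The penult (syllable 2, bik) is heavy, so it takes stress.
  → primary stress on syllable 2.
Suffixed `feb.bik.lal.so` (4 syllables):
  Weights: 2 bik H, 3 lal H, 4 so L.
  The penult (syllable 3, lal) is heavy, so it takes stress.
  → primary stress on syllable 3.

yes: 2→3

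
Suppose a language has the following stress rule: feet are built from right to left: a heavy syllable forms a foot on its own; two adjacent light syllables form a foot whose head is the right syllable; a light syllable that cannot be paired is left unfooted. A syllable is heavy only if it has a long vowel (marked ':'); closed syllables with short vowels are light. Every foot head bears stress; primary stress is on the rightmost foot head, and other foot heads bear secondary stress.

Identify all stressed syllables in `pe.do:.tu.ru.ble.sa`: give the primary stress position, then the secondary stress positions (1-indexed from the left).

Weights: 1 pe L, 2 do: H, 3 tu L, 4 ru L, 5 ble L, 6 sa L.
Parse right to left (heavy = foot alone; LL = one foot; stranded L unfooted): pe (ˈdo:) (tu.ˈru) (ble.ˈsa).
Foot heads: 2, 4, 6.
Primary stress on the rightmost head = syllable 6.
Secondary stress on 2, 4: pe.ˌdo:.tu.ˌru.ble.ˈsa.

primary 6, secondary 2, 4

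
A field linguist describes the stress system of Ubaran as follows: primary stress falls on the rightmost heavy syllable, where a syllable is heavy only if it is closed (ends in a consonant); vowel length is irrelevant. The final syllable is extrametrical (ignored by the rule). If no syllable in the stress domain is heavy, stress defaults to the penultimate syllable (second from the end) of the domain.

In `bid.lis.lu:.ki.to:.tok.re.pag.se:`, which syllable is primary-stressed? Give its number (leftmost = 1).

The final syllable (9, se:) is extrametrical; the stress domain is syllables 1–8.
Weights: 1 bid H, 2 lis H, 3 lu: L, 4 ki L, 5 to: L, 6 tok H, 7 re L, 8 pag H.
Heavy syllables in the domain: 1, 2, 6, 8. The rightmost is syllable 8 (pag).
Primary stress: syllable 8 → bid.lis.lu:.ki.to:.tok.re.ˈpag.se:.

8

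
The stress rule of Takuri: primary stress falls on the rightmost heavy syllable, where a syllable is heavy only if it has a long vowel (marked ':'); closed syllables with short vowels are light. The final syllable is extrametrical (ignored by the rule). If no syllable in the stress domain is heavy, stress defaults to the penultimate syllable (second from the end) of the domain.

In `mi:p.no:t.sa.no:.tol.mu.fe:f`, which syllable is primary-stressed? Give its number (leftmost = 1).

The final syllable (7, fe:f) is extrametrical; the stress domain is syllables 1–6.
Weights: 1 mi:p H, 2 no:t H, 3 sa L, 4 no: H, 5 tol L, 6 mu L.
Heavy syllables in the domain: 1, 2, 4. The rightmost is syllable 4 (no:).
Primary stress: syllable 4 → mi:p.no:t.sa.ˈno:.tol.mu.fe:f.

4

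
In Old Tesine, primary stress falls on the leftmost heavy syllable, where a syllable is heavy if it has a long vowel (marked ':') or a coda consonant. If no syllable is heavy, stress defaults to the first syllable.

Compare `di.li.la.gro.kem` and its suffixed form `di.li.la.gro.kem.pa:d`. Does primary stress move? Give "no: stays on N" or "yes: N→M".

no: stays on 5

Base `di.li.la.gro.kem` (5 syllables):
  Weights: 1 di L, 2 li L, 3 la L, 4 gro L, 5 kem H.
  Heavy syllables in the domain: 5. The leftmost is syllable 5 (kem).
  → primary stress on syllable 5.
Suffixed `di.li.la.gro.kem.pa:d` (6 syllables):
  Weights: 1 di L, 2 li L, 3 la L, 4 gro L, 5 kem H, 6 pa:d H.
  Heavy syllables in the domain: 5, 6. The leftmost is syllable 5 (kem).
  → primary stress on syllable 5.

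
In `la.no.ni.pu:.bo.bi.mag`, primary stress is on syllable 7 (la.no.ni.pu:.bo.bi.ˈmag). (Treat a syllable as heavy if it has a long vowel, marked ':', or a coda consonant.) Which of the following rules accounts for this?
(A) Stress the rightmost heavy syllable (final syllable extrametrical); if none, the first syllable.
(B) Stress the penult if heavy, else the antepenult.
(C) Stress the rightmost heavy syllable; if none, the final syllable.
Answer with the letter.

Rule A → syllable 4 (observed: 7).
Rule B → syllable 5 (observed: 7).
Rule C → syllable 7 ✓.

C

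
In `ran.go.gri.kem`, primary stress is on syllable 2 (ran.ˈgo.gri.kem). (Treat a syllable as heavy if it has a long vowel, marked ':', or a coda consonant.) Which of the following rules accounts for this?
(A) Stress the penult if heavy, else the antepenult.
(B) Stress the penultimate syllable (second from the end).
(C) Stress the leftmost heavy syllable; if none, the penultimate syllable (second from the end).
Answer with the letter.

A

Rule A → syllable 2 ✓.
Rule B → syllable 3 (observed: 2).
Rule C → syllable 1 (observed: 2).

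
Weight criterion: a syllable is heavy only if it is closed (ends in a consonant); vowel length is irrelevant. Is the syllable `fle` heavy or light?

`fle`: short vowel, open (no coda). Open (no coda) → light.

light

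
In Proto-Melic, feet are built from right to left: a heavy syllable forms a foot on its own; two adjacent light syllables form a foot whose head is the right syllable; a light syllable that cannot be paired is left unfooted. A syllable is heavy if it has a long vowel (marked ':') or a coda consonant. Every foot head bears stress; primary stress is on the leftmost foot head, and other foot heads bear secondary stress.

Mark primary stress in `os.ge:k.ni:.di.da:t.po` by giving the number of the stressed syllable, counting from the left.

1

Weights: 1 os H, 2 ge:k H, 3 ni: H, 4 di L, 5 da:t H, 6 po L.
Parse right to left (heavy = foot alone; LL = one foot; stranded L unfooted): (ˈos) (ˈge:k) (ˈni:) di (ˈda:t) po.
Foot heads: 1, 2, 3, 5.
Primary stress on the leftmost head = syllable 1.
Primary stress: syllable 1 → ˈos.ge:k.ni:.di.da:t.po.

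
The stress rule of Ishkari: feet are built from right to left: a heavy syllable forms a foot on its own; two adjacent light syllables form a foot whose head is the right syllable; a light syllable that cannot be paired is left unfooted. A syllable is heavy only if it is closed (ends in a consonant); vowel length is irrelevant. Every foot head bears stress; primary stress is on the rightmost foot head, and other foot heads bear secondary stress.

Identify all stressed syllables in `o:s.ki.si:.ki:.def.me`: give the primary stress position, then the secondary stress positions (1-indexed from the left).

primary 5, secondary 1, 4

Weights: 1 o:s H, 2 ki L, 3 si: L, 4 ki: L, 5 def H, 6 me L.
Parse right to left (heavy = foot alone; LL = one foot; stranded L unfooted): (ˈo:s) ki (si:.ˈki:) (ˈdef) me.
Foot heads: 1, 4, 5.
Primary stress on the rightmost head = syllable 5.
Secondary stress on 1, 4: ˌo:s.ki.si:.ˌki:.ˈdef.me.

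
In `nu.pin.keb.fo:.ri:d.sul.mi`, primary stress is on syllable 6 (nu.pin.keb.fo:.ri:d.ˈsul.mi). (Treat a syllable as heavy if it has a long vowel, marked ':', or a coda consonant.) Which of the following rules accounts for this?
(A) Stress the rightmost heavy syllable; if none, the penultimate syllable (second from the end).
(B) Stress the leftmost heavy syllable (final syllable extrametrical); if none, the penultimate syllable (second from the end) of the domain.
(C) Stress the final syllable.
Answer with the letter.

A

Rule A → syllable 6 ✓.
Rule B → syllable 2 (observed: 6).
Rule C → syllable 7 (observed: 6).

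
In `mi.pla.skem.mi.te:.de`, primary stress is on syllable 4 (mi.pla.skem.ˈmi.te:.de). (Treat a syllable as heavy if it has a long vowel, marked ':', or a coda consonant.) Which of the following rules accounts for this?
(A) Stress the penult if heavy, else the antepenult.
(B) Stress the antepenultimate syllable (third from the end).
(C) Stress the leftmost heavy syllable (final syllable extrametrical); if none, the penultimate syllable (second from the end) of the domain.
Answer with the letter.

Rule A → syllable 5 (observed: 4).
Rule B → syllable 4 ✓.
Rule C → syllable 3 (observed: 4).

B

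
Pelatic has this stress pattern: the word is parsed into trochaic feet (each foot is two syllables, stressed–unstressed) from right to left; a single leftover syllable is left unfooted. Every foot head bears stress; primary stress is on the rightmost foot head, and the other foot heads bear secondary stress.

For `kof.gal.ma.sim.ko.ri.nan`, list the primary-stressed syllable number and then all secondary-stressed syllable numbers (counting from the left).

Parse right to left into trochaic (ˈσσ) feet: kof (ˈgal.ma) (ˈsim.ko) (ˈri.nan). Syllable 1 is left unfooted.
Foot heads (stressed positions): 2, 4, 6.
End Rule Rightmost: primary stress on the rightmost head = syllable 6.
Secondary stress on 2, 4: kof.ˌgal.ma.ˌsim.ko.ˈri.nan.

primary 6, secondary 2, 4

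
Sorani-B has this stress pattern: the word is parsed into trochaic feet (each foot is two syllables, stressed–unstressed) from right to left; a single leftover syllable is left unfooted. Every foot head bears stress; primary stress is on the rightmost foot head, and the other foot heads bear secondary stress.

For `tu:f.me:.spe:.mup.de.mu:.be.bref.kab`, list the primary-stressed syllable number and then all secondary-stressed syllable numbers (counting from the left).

primary 8, secondary 2, 4, 6

Parse right to left into trochaic (ˈσσ) feet: tu:f (ˈme:.spe:) (ˈmup.de) (ˈmu:.be) (ˈbref.kab). Syllable 1 is left unfooted.
Foot heads (stressed positions): 2, 4, 6, 8.
End Rule Rightmost: primary stress on the rightmost head = syllable 8.
Secondary stress on 2, 4, 6: tu:f.ˌme:.spe:.ˌmup.de.ˌmu:.be.ˈbref.kab.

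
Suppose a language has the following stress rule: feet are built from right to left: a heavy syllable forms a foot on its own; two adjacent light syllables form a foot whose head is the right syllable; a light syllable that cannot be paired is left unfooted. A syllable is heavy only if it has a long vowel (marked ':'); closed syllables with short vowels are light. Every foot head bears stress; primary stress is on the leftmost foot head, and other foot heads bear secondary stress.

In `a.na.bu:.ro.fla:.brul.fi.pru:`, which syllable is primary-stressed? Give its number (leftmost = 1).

2

Weights: 1 a L, 2 na L, 3 bu: H, 4 ro L, 5 fla: H, 6 brul L, 7 fi L, 8 pru: H.
Parse right to left (heavy = foot alone; LL = one foot; stranded L unfooted): (a.ˈna) (ˈbu:) ro (ˈfla:) (brul.ˈfi) (ˈpru:).
Foot heads: 2, 3, 5, 7, 8.
Primary stress on the leftmost head = syllable 2.
Primary stress: syllable 2 → a.ˈna.bu:.ro.fla:.brul.fi.pru:.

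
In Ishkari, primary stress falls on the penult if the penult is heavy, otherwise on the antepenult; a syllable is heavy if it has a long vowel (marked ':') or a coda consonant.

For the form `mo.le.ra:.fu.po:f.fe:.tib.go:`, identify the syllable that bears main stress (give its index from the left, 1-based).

Weights: 6 fe: H, 7 tib H, 8 go: H.
The penult (syllable 7, tib) is heavy, so it takes stress.
Primary stress: syllable 7 → mo.le.ra:.fu.po:f.fe:.ˈtib.go:.

7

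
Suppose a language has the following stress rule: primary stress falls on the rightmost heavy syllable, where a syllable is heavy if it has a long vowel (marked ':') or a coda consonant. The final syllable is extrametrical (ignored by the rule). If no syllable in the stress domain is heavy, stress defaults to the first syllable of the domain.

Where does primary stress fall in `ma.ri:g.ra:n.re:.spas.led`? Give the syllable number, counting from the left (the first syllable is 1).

The final syllable (6, led) is extrametrical; the stress domain is syllables 1–5.
Weights: 1 ma L, 2 ri:g H, 3 ra:n H, 4 re: H, 5 spas H.
Heavy syllables in the domain: 2, 3, 4, 5. The rightmost is syllable 5 (spas).
Primary stress: syllable 5 → ma.ri:g.ra:n.re:.ˈspas.led.

5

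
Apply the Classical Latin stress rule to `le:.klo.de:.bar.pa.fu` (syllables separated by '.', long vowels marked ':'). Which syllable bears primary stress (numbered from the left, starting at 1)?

Classical Latin: stress the penult if heavy (long vowel or closed), else the antepenult.
Weights: 4 bar H, 5 pa L, 6 fu L.
The penult (syllable 5, pa) is light, so stress falls on the antepenult (syllable 4, bar).
Stress on syllable 4: le:.klo.de:.ˈbar.pa.fu.

4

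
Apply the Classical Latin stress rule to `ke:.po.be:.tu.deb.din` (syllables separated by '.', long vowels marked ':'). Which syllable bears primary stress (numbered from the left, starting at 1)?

5

Classical Latin: stress the penult if heavy (long vowel or closed), else the antepenult.
Weights: 4 tu L, 5 deb H, 6 din H.
The penult (syllable 5, deb) is heavy, so it takes stress.
Stress on syllable 5: ke:.po.be:.tu.ˈdeb.din.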